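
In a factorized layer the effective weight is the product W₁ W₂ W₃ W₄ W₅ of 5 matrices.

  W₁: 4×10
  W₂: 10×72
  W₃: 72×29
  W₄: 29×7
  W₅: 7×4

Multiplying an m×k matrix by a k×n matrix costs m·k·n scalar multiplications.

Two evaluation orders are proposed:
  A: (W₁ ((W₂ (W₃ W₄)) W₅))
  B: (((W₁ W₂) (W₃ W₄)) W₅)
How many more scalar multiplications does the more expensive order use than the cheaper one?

472

Order A = (W₁ ((W₂ (W₃ W₄)) W₅)): (W₃ W₄): 72×29 by 29×7 → 72×7, cost 72·29·7 = 14616; (W₂ (W₃ W₄)): 10×72 by 72×7 → 10×7, cost 10·72·7 = 5040; cumulative 19656; ((W₂ (W₃ W₄)) W₅): 10×7 by 7×4 → 10×4, cost 10·7·4 = 280; cumulative 19936; (W₁ ((W₂ (W₃ W₄)) W₅)): 4×10 by 10×4 → 4×4, cost 4·10·4 = 160; cumulative 20096. Total 20096.
Order B = (((W₁ W₂) (W₃ W₄)) W₅): (W₁ W₂): 4×10 by 10×72 → 4×72, cost 4·10·72 = 2880; (W₃ W₄): 72×29 by 29×7 → 72×7, cost 72·29·7 = 14616; ((W₁ W₂) (W₃ W₄)): 4×72 by 72×7 → 4×7, cost 4·72·7 = 2016; cumulative 19512; (((W₁ W₂) (W₃ W₄)) W₅): 4×7 by 7×4 → 4×4, cost 4·7·4 = 112; cumulative 19624. Total 19624.
Difference: |20096 − 19624| = 472.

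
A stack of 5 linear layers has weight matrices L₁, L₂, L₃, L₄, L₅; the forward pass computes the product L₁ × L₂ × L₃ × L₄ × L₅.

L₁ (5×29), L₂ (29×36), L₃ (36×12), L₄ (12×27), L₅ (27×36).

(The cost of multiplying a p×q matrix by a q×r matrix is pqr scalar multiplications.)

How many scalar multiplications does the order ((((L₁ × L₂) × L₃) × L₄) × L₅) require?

13860

(L₁ × L₂): 5×29 by 29×36 → 5×36, cost 5·29·36 = 5220
((L₁ × L₂) × L₃): 5×36 by 36×12 → 5×12, cost 5·36·12 = 2160; cumulative 7380
(((L₁ × L₂) × L₃) × L₄): 5×12 by 12×27 → 5×27, cost 5·12·27 = 1620; cumulative 9000
((((L₁ × L₂) × L₃) × L₄) × L₅): 5×27 by 27×36 → 5×36, cost 5·27·36 = 4860; cumulative 13860
Total: 13860 scalar multiplications.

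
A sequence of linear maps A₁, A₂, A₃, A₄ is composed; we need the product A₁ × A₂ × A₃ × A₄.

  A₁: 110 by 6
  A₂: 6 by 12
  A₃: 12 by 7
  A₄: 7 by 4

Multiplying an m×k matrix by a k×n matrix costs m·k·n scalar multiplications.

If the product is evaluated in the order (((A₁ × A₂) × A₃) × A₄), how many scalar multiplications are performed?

20240

(A₁ × A₂): 110×6 by 6×12 → 110×12, cost 110·6·12 = 7920
((A₁ × A₂) × A₃): 110×12 by 12×7 → 110×7, cost 110·12·7 = 9240; cumulative 17160
(((A₁ × A₂) × A₃) × A₄): 110×7 by 7×4 → 110×4, cost 110·7·4 = 3080; cumulative 20240
Total: 20240 scalar multiplications.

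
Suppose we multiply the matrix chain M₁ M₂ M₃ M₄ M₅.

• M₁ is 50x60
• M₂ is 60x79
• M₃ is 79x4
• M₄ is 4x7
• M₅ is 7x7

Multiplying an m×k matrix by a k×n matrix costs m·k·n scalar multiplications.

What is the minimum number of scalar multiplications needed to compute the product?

32556

Adjacent pairs: M₁M₂ = 50·60·79 = 237000; M₂M₃ = 60·79·4 = 18960; M₃M₄ = 79·4·7 = 2212; M₄M₅ = 4·7·7 = 196.
Length 3: M₁..M₃: k=1: 0+18960+50·60·4=30960; k=2: 237000+0+50·79·4=252800 → min 30960 | M₂..M₄: k=2: 0+2212+60·79·7=35392; k=3: 18960+0+60·4·7=20640 → min 20640 | M₃..M₅: k=3: 0+196+79·4·7=2408; k=4: 2212+0+79·7·7=6083 → min 2408.
Length 4: M₁..M₄: k=1: 0+20640+50·60·7=41640; k=2: 237000+2212+50·79·7=266862; k=3: 30960+0+50·4·7=32360 → min 32360 | M₂..M₅: k=2: 0+2408+60·79·7=35588; k=3: 18960+196+60·4·7=20836; k=4: 20640+0+60·7·7=23580 → min 20836.
Length 5: M₁..M₅: k=1: 0+20836+50·60·7=41836; k=2: 237000+2408+50·79·7=267058; k=3: 30960+196+50·4·7=32556; k=4: 32360+0+50·7·7=34810 → min 32556.
Optimal order: ((M₁ (M₂ M₃)) (M₄ M₅)) with cost 32556.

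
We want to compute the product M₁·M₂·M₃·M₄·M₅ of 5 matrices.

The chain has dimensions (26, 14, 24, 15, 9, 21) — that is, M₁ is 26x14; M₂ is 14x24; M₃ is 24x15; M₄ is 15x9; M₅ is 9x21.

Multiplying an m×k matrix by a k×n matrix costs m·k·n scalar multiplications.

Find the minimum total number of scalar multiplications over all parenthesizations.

14454

Adjacent pairs: M₁M₂ = 26·14·24 = 8736; M₂M₃ = 14·24·15 = 5040; M₃M₄ = 24·15·9 = 3240; M₄M₅ = 15·9·21 = 2835.
Length 3: M₁..M₃: k=1: 0+5040+26·14·15=10500; k=2: 8736+0+26·24·15=18096 → min 10500 | M₂..M₄: k=2: 0+3240+14·24·9=6264; k=3: 5040+0+14·15·9=6930 → min 6264 | M₃..M₅: k=3: 0+2835+24·15·21=10395; k=4: 3240+0+24·9·21=7776 → min 7776.
Length 4: M₁..M₄: k=1: 0+6264+26·14·9=9540; k=2: 8736+3240+26·24·9=17592; k=3: 10500+0+26·15·9=14010 → min 9540 | M₂..M₅: k=2: 0+7776+14·24·21=14832; k=3: 5040+2835+14·15·21=12285; k=4: 6264+0+14·9·21=8910 → min 8910.
Length 5: M₁..M₅: k=1: 0+8910+26·14·21=16554; k=2: 8736+7776+26·24·21=29616; k=3: 10500+2835+26·15·21=21525; k=4: 9540+0+26·9·21=14454 → min 14454.
Optimal order: ((M₁·(M₂·(M₃·M₄)))·M₅) with cost 14454.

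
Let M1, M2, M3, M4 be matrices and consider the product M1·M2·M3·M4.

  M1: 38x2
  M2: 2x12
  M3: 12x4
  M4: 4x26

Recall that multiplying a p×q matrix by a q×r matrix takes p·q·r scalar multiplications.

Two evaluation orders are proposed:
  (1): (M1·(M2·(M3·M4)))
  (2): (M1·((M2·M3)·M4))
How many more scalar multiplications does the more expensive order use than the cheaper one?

1568

Order (1) = (M1·(M2·(M3·M4))): (M3·M4): 12×4 by 4×26 → 12×26, cost 12·4·26 = 1248; (M2·(M3·M4)): 2×12 by 12×26 → 2×26, cost 2·12·26 = 624; cumulative 1872; (M1·(M2·(M3·M4))): 38×2 by 2×26 → 38×26, cost 38·2·26 = 1976; cumulative 3848. Total 3848.
Order (2) = (M1·((M2·M3)·M4)): (M2·M3): 2×12 by 12×4 → 2×4, cost 2·12·4 = 96; ((M2·M3)·M4): 2×4 by 4×26 → 2×26, cost 2·4·26 = 208; cumulative 304; (M1·((M2·M3)·M4)): 38×2 by 2×26 → 38×26, cost 38·2·26 = 1976; cumulative 2280. Total 2280.
Difference: |3848 − 2280| = 1568.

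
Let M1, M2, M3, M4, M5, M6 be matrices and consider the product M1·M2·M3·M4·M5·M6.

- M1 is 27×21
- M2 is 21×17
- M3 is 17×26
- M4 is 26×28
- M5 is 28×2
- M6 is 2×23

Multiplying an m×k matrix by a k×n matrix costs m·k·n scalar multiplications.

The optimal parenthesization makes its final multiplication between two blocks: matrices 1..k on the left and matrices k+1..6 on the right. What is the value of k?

5

Adjacent pairs: M1M2 = 27·21·17 = 9639; M2M3 = 21·17·26 = 9282; M3M4 = 17·26·28 = 12376; M4M5 = 26·28·2 = 1456; M5M6 = 28·2·23 = 1288.
Length 3: M1..M3: k=1: 0+9282+27·21·26=24024; k=2: 9639+0+27·17·26=21573 → min 21573 | M2..M4: k=2: 0+12376+21·17·28=22372; k=3: 9282+0+21·26·28=24570 → min 22372 | M3..M5: k=3: 0+1456+17·26·2=2340; k=4: 12376+0+17·28·2=13328 → min 2340 | M4..M6: k=4: 0+1288+26·28·23=18032; k=5: 1456+0+26·2·23=2652 → min 2652.
Length 4: M1..M4: k=1: 0+22372+27·21·28=38248; k=2: 9639+12376+27·17·28=34867; k=3: 21573+0+27·26·28=41229 → min 34867 | M2..M5: k=2: 0+2340+21·17·2=3054; k=3: 9282+1456+21·26·2=11830; k=4: 22372+0+21·28·2=23548 → min 3054 | M3..M6: k=3: 0+2652+17·26·23=12818; k=4: 12376+1288+17·28·23=24612; k=5: 2340+0+17·2·23=3122 → min 3122.
Length 5: M1..M5: k=1: 0+3054+27·21·2=4188; k=2: 9639+2340+27·17·2=12897; k=3: 21573+1456+27·26·2=24433; k=4: 34867+0+27·28·2=36379 → min 4188 | M2..M6: k=2: 0+3122+21·17·23=11333; k=3: 9282+2652+21·26·23=24492; k=4: 22372+1288+21·28·23=37184; k=5: 3054+0+21·2·23=4020 → min 4020.
Top-level splits: k=1: (M1..M1)·(M2..M6) → 0+4020+27·21·23 = 17061; k=2: (M1..M2)·(M3..M6) → 9639+3122+27·17·23 = 23318; k=3: (M1..M3)·(M4..M6) → 21573+2652+27·26·23 = 40371; k=4: (M1..M4)·(M5..M6) → 34867+1288+27·28·23 = 53543; k=5: (M1..M5)·(M6..M6) → 4188+0+27·2·23 = 5430.
Best split is after M5, i.e. k = 5.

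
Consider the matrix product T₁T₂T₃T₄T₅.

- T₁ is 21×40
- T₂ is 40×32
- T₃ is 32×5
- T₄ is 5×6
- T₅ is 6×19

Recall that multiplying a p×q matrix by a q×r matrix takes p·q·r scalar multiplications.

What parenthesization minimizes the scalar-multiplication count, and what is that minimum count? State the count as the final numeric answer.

Adjacent pairs: T₁T₂ = 21·40·32 = 26880; T₂T₃ = 40·32·5 = 6400; T₃T₄ = 32·5·6 = 960; T₄T₅ = 5·6·19 = 570.
Length 3: T₁..T₃: k=1: 0+6400+21·40·5=10600; k=2: 26880+0+21·32·5=30240 → min 10600 | T₂..T₄: k=2: 0+960+40·32·6=8640; k=3: 6400+0+40·5·6=7600 → min 7600 | T₃..T₅: k=3: 0+570+32·5·19=3610; k=4: 960+0+32·6·19=4608 → min 3610.
Length 4: T₁..T₄: k=1: 0+7600+21·40·6=12640; k=2: 26880+960+21·32·6=31872; k=3: 10600+0+21·5·6=11230 → min 11230 | T₂..T₅: k=2: 0+3610+40·32·19=27930; k=3: 6400+570+40·5·19=10770; k=4: 7600+0+40·6·19=12160 → min 10770.
Length 5: T₁..T₅: k=1: 0+10770+21·40·19=26730; k=2: 26880+3610+21·32·19=43258; k=3: 10600+570+21·5·19=13165; k=4: 11230+0+21·6·19=13624 → min 13165.
Optimal parenthesization: ((T₁(T₂T₃))(T₄T₅)) with cost 13165.

13165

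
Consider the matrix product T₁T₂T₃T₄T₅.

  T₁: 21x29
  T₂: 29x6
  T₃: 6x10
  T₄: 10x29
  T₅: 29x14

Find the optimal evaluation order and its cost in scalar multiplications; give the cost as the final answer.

9594

Adjacent pairs: T₁T₂ = 21·29·6 = 3654; T₂T₃ = 29·6·10 = 1740; T₃T₄ = 6·10·29 = 1740; T₄T₅ = 10·29·14 = 4060.
Length 3: T₁..T₃: k=1: 0+1740+21·29·10=7830; k=2: 3654+0+21·6·10=4914 → min 4914 | T₂..T₄: k=2: 0+1740+29·6·29=6786; k=3: 1740+0+29·10·29=10150 → min 6786 | T₃..T₅: k=3: 0+4060+6·10·14=4900; k=4: 1740+0+6·29·14=4176 → min 4176.
Length 4: T₁..T₄: k=1: 0+6786+21·29·29=24447; k=2: 3654+1740+21·6·29=9048; k=3: 4914+0+21·10·29=11004 → min 9048 | T₂..T₅: k=2: 0+4176+29·6·14=6612; k=3: 1740+4060+29·10·14=9860; k=4: 6786+0+29·29·14=18560 → min 6612.
Length 5: T₁..T₅: k=1: 0+6612+21·29·14=15138; k=2: 3654+4176+21·6·14=9594; k=3: 4914+4060+21·10·14=11914; k=4: 9048+0+21·29·14=17574 → min 9594.
Optimal parenthesization: ((T₁T₂)((T₃T₄)T₅)) with cost 9594.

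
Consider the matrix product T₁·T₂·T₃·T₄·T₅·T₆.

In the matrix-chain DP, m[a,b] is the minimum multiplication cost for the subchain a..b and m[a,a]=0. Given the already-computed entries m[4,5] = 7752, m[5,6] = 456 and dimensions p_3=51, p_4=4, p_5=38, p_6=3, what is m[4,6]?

m[4,6] = min over k∈[4,5] of m[4,k]+m[k+1,6]+p_{3}·p_k·p_{6}.
k=4: 0 + 456 + 51·4·3 = 1068; k=5: 7752 + 0 + 51·38·3 = 13566.
Minimum: 1068 at k=4.

1068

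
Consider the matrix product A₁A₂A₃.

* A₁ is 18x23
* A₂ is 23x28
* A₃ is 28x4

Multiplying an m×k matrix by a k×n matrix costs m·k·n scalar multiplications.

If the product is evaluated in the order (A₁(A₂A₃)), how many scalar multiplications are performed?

(A₂A₃): 23×28 by 28×4 → 23×4, cost 23·28·4 = 2576
(A₁(A₂A₃)): 18×23 by 23×4 → 18×4, cost 18·23·4 = 1656; cumulative 4232
Total: 4232 scalar multiplications.

4232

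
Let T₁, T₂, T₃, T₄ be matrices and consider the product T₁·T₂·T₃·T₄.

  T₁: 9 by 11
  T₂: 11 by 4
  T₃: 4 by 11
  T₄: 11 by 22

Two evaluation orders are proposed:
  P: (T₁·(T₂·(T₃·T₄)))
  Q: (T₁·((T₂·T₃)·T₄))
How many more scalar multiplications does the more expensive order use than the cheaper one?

Order P = (T₁·(T₂·(T₃·T₄))): (T₃·T₄): 4×11 by 11×22 → 4×22, cost 4·11·22 = 968; (T₂·(T₃·T₄)): 11×4 by 4×22 → 11×22, cost 11·4·22 = 968; cumulative 1936; (T₁·(T₂·(T₃·T₄))): 9×11 by 11×22 → 9×22, cost 9·11·22 = 2178; cumulative 4114. Total 4114.
Order Q = (T₁·((T₂·T₃)·T₄)): (T₂·T₃): 11×4 by 4×11 → 11×11, cost 11·4·11 = 484; ((T₂·T₃)·T₄): 11×11 by 11×22 → 11×22, cost 11·11·22 = 2662; cumulative 3146; (T₁·((T₂·T₃)·T₄)): 9×11 by 11×22 → 9×22, cost 9·11·22 = 2178; cumulative 5324. Total 5324.
Difference: |4114 − 5324| = 1210.

1210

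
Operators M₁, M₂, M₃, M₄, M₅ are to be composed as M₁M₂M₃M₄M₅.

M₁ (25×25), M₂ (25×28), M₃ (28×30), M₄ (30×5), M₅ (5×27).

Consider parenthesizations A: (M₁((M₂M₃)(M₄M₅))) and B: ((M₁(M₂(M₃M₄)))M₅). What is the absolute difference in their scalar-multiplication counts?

Order A = (M₁((M₂M₃)(M₄M₅))): (M₂M₃): 25×28 by 28×30 → 25×30, cost 25·28·30 = 21000; (M₄M₅): 30×5 by 5×27 → 30×27, cost 30·5·27 = 4050; ((M₂M₃)(M₄M₅)): 25×30 by 30×27 → 25×27, cost 25·30·27 = 20250; cumulative 45300; (M₁((M₂M₃)(M₄M₅))): 25×25 by 25×27 → 25×27, cost 25·25·27 = 16875; cumulative 62175. Total 62175.
Order B = ((M₁(M₂(M₃M₄)))M₅): (M₃M₄): 28×30 by 30×5 → 28×5, cost 28·30·5 = 4200; (M₂(M₃M₄)): 25×28 by 28×5 → 25×5, cost 25·28·5 = 3500; cumulative 7700; (M₁(M₂(M₃M₄))): 25×25 by 25×5 → 25×5, cost 25·25·5 = 3125; cumulative 10825; ((M₁(M₂(M₃M₄)))M₅): 25×5 by 5×27 → 25×27, cost 25·5·27 = 3375; cumulative 14200. Total 14200.
Difference: |62175 − 14200| = 47975.

47975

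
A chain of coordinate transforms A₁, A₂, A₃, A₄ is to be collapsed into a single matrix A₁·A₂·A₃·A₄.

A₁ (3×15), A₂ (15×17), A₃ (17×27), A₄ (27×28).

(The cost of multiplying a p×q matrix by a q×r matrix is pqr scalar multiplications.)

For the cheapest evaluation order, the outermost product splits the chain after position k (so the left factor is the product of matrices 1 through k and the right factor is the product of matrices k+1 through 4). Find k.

3

Adjacent pairs: A₁A₂ = 3·15·17 = 765; A₂A₃ = 15·17·27 = 6885; A₃A₄ = 17·27·28 = 12852.
Length 3: A₁..A₃: k=1: 0+6885+3·15·27=8100; k=2: 765+0+3·17·27=2142 → min 2142 | A₂..A₄: k=2: 0+12852+15·17·28=19992; k=3: 6885+0+15·27·28=18225 → min 18225.
Top-level splits: k=1: (A₁..A₁)·(A₂..A₄) → 0+18225+3·15·28 = 19485; k=2: (A₁..A₂)·(A₃..A₄) → 765+12852+3·17·28 = 15045; k=3: (A₁..A₃)·(A₄..A₄) → 2142+0+3·27·28 = 4410.
Best split is after A₃, i.e. k = 3.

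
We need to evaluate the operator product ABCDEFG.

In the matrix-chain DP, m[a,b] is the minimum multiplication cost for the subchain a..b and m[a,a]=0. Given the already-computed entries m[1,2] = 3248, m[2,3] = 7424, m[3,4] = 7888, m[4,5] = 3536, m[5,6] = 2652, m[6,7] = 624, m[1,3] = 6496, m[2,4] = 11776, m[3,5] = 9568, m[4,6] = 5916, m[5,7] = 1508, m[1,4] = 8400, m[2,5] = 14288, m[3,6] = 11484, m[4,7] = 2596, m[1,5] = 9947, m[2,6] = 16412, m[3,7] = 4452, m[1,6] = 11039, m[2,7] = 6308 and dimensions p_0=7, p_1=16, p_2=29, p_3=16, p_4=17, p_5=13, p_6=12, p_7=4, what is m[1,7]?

m[1,7] = min over k∈[1,6] of m[1,k]+m[k+1,7]+p_{0}·p_k·p_{7}.
k=1: 0 + 6308 + 7·16·4 = 6756; k=2: 3248 + 4452 + 7·29·4 = 8512; k=3: 6496 + 2596 + 7·16·4 = 9540; k=4: 8400 + 1508 + 7·17·4 = 10384; k=5: 9947 + 624 + 7·13·4 = 10935; k=6: 11039 + 0 + 7·12·4 = 11375.
Minimum: 6756 at k=1.

6756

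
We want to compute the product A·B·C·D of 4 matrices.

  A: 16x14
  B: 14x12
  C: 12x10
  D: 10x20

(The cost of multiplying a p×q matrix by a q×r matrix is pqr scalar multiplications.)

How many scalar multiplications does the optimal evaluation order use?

Adjacent pairs: AB = 16·14·12 = 2688; BC = 14·12·10 = 1680; CD = 12·10·20 = 2400.
Length 3: A..C: k=1: 0+1680+16·14·10=3920; k=2: 2688+0+16·12·10=4608 → min 3920 | B..D: k=2: 0+2400+14·12·20=5760; k=3: 1680+0+14·10·20=4480 → min 4480.
Length 4: A..D: k=1: 0+4480+16·14·20=8960; k=2: 2688+2400+16·12·20=8928; k=3: 3920+0+16·10·20=7120 → min 7120.
Optimal order: ((A·(B·C))·D) with cost 7120.

7120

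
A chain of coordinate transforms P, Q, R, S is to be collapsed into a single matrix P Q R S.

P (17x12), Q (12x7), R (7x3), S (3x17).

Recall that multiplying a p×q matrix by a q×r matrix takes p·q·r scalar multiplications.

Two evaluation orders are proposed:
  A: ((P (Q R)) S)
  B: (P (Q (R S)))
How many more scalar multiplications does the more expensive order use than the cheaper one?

Order A = ((P (Q R)) S): (Q R): 12×7 by 7×3 → 12×3, cost 12·7·3 = 252; (P (Q R)): 17×12 by 12×3 → 17×3, cost 17·12·3 = 612; cumulative 864; ((P (Q R)) S): 17×3 by 3×17 → 17×17, cost 17·3·17 = 867; cumulative 1731. Total 1731.
Order B = (P (Q (R S))): (R S): 7×3 by 3×17 → 7×17, cost 7·3·17 = 357; (Q (R S)): 12×7 by 7×17 → 12×17, cost 12·7·17 = 1428; cumulative 1785; (P (Q (R S))): 17×12 by 12×17 → 17×17, cost 17·12·17 = 3468; cumulative 5253. Total 5253.
Difference: |1731 − 5253| = 3522.

3522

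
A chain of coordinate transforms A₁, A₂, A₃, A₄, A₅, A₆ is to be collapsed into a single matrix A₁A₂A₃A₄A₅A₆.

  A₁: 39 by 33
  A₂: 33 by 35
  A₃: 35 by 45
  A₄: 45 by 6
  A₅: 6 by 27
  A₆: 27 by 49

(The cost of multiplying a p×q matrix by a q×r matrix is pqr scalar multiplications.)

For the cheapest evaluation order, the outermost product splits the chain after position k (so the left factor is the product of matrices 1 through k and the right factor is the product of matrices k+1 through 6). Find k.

Adjacent pairs: A₁A₂ = 39·33·35 = 45045; A₂A₃ = 33·35·45 = 51975; A₃A₄ = 35·45·6 = 9450; A₄A₅ = 45·6·27 = 7290; A₅A₆ = 6·27·49 = 7938.
Length 3: A₁..A₃: k=1: 0+51975+39·33·45=109890; k=2: 45045+0+39·35·45=106470 → min 106470 | A₂..A₄: k=2: 0+9450+33·35·6=16380; k=3: 51975+0+33·45·6=60885 → min 16380 | A₃..A₅: k=3: 0+7290+35·45·27=49815; k=4: 9450+0+35·6·27=15120 → min 15120 | A₄..A₆: k=4: 0+7938+45·6·49=21168; k=5: 7290+0+45·27·49=66825 → min 21168.
Length 4: A₁..A₄: k=1: 0+16380+39·33·6=24102; k=2: 45045+9450+39·35·6=62685; k=3: 106470+0+39·45·6=117000 → min 24102 | A₂..A₅: k=2: 0+15120+33·35·27=46305; k=3: 51975+7290+33·45·27=99360; k=4: 16380+0+33·6·27=21726 → min 21726 | A₃..A₆: k=3: 0+21168+35·45·49=98343; k=4: 9450+7938+35·6·49=27678; k=5: 15120+0+35·27·49=61425 → min 27678.
Length 5: A₁..A₅: k=1: 0+21726+39·33·27=56475; k=2: 45045+15120+39·35·27=97020; k=3: 106470+7290+39·45·27=161145; k=4: 24102+0+39·6·27=30420 → min 30420 | A₂..A₆: k=2: 0+27678+33·35·49=84273; k=3: 51975+21168+33·45·49=145908; k=4: 16380+7938+33·6·49=34020; k=5: 21726+0+33·27·49=65385 → min 34020.
Top-level splits: k=1: (A₁..A₁)·(A₂..A₆) → 0+34020+39·33·49 = 97083; k=2: (A₁..A₂)·(A₃..A₆) → 45045+27678+39·35·49 = 139608; k=3: (A₁..A₃)·(A₄..A₆) → 106470+21168+39·45·49 = 213633; k=4: (A₁..A₄)·(A₅..A₆) → 24102+7938+39·6·49 = 43506; k=5: (A₁..A₅)·(A₆..A₆) → 30420+0+39·27·49 = 82017.
Best split is after A₄, i.e. k = 4.

4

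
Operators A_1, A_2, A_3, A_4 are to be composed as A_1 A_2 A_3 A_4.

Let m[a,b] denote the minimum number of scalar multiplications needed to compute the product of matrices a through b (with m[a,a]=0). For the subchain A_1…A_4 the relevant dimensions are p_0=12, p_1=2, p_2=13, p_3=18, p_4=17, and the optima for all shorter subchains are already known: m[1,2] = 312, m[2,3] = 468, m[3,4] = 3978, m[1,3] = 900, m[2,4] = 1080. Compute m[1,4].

1488

m[1,4] = min over k∈[1,3] of m[1,k]+m[k+1,4]+p_{0}·p_k·p_{4}.
k=1: 0 + 1080 + 12·2·17 = 1488; k=2: 312 + 3978 + 12·13·17 = 6942; k=3: 900 + 0 + 12·18·17 = 4572.
Minimum: 1488 at k=1.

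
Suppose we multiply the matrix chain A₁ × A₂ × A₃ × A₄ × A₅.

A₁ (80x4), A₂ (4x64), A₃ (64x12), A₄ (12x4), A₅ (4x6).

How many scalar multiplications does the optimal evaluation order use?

5280

Adjacent pairs: A₁A₂ = 80·4·64 = 20480; A₂A₃ = 4·64·12 = 3072; A₃A₄ = 64·12·4 = 3072; A₄A₅ = 12·4·6 = 288.
Length 3: A₁..A₃: k=1: 0+3072+80·4·12=6912; k=2: 20480+0+80·64·12=81920 → min 6912 | A₂..A₄: k=2: 0+3072+4·64·4=4096; k=3: 3072+0+4·12·4=3264 → min 3264 | A₃..A₅: k=3: 0+288+64·12·6=4896; k=4: 3072+0+64·4·6=4608 → min 4608.
Length 4: A₁..A₄: k=1: 0+3264+80·4·4=4544; k=2: 20480+3072+80·64·4=44032; k=3: 6912+0+80·12·4=10752 → min 4544 | A₂..A₅: k=2: 0+4608+4·64·6=6144; k=3: 3072+288+4·12·6=3648; k=4: 3264+0+4·4·6=3360 → min 3360.
Length 5: A₁..A₅: k=1: 0+3360+80·4·6=5280; k=2: 20480+4608+80·64·6=55808; k=3: 6912+288+80·12·6=12960; k=4: 4544+0+80·4·6=6464 → min 5280.
Optimal order: (A₁ × (((A₂ × A₃) × A₄) × A₅)) with cost 5280.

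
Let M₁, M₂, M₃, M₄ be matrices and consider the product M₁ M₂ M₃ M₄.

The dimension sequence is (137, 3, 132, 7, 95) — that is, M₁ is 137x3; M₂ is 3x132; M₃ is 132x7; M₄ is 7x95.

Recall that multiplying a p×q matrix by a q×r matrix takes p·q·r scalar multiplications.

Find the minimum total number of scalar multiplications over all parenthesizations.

43812

Adjacent pairs: M₁M₂ = 137·3·132 = 54252; M₂M₃ = 3·132·7 = 2772; M₃M₄ = 132·7·95 = 87780.
Length 3: M₁..M₃: k=1: 0+2772+137·3·7=5649; k=2: 54252+0+137·132·7=180840 → min 5649 | M₂..M₄: k=2: 0+87780+3·132·95=125400; k=3: 2772+0+3·7·95=4767 → min 4767.
Length 4: M₁..M₄: k=1: 0+4767+137·3·95=43812; k=2: 54252+87780+137·132·95=1860012; k=3: 5649+0+137·7·95=96754 → min 43812.
Optimal order: (M₁ ((M₂ M₃) M₄)) with cost 43812.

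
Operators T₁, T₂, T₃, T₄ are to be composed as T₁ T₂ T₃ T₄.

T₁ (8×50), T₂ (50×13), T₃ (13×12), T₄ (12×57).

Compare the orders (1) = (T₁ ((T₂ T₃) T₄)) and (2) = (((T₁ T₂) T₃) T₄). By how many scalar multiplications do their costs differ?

52880

Order (1) = (T₁ ((T₂ T₃) T₄)): (T₂ T₃): 50×13 by 13×12 → 50×12, cost 50·13·12 = 7800; ((T₂ T₃) T₄): 50×12 by 12×57 → 50×57, cost 50·12·57 = 34200; cumulative 42000; (T₁ ((T₂ T₃) T₄)): 8×50 by 50×57 → 8×57, cost 8·50·57 = 22800; cumulative 64800. Total 64800.
Order (2) = (((T₁ T₂) T₃) T₄): (T₁ T₂): 8×50 by 50×13 → 8×13, cost 8·50·13 = 5200; ((T₁ T₂) T₃): 8×13 by 13×12 → 8×12, cost 8·13·12 = 1248; cumulative 6448; (((T₁ T₂) T₃) T₄): 8×12 by 12×57 → 8×57, cost 8·12·57 = 5472; cumulative 11920. Total 11920.
Difference: |64800 − 11920| = 52880.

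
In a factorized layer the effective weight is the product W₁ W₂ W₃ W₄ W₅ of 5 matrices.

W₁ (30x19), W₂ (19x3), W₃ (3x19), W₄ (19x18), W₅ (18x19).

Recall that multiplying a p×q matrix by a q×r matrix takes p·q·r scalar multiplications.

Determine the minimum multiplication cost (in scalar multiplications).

Adjacent pairs: W₁W₂ = 30·19·3 = 1710; W₂W₃ = 19·3·19 = 1083; W₃W₄ = 3·19·18 = 1026; W₄W₅ = 19·18·19 = 6498.
Length 3: W₁..W₃: k=1: 0+1083+30·19·19=11913; k=2: 1710+0+30·3·19=3420 → min 3420 | W₂..W₄: k=2: 0+1026+19·3·18=2052; k=3: 1083+0+19·19·18=7581 → min 2052 | W₃..W₅: k=3: 0+6498+3·19·19=7581; k=4: 1026+0+3·18·19=2052 → min 2052.
Length 4: W₁..W₄: k=1: 0+2052+30·19·18=12312; k=2: 1710+1026+30·3·18=4356; k=3: 3420+0+30·19·18=13680 → min 4356 | W₂..W₅: k=2: 0+2052+19·3·19=3135; k=3: 1083+6498+19·19·19=14440; k=4: 2052+0+19·18·19=8550 → min 3135.
Length 5: W₁..W₅: k=1: 0+3135+30·19·19=13965; k=2: 1710+2052+30·3·19=5472; k=3: 3420+6498+30·19·19=20748; k=4: 4356+0+30·18·19=14616 → min 5472.
Optimal order: ((W₁ W₂) ((W₃ W₄) W₅)) with cost 5472.

5472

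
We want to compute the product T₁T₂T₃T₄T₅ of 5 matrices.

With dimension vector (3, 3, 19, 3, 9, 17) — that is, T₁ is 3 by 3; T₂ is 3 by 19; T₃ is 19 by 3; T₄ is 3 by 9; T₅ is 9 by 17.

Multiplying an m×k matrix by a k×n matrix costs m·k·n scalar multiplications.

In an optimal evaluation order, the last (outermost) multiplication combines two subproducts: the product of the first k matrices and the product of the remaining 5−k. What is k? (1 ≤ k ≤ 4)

Adjacent pairs: T₁T₂ = 3·3·19 = 171; T₂T₃ = 3·19·3 = 171; T₃T₄ = 19·3·9 = 513; T₄T₅ = 3·9·17 = 459.
Length 3: T₁..T₃: k=1: 0+171+3·3·3=198; k=2: 171+0+3·19·3=342 → min 198 | T₂..T₄: k=2: 0+513+3·19·9=1026; k=3: 171+0+3·3·9=252 → min 252 | T₃..T₅: k=3: 0+459+19·3·17=1428; k=4: 513+0+19·9·17=3420 → min 1428.
Length 4: T₁..T₄: k=1: 0+252+3·3·9=333; k=2: 171+513+3·19·9=1197; k=3: 198+0+3·3·9=279 → min 279 | T₂..T₅: k=2: 0+1428+3·19·17=2397; k=3: 171+459+3·3·17=783; k=4: 252+0+3·9·17=711 → min 711.
Top-level splits: k=1: (T₁..T₁)·(T₂..T₅) → 0+711+3·3·17 = 864; k=2: (T₁..T₂)·(T₃..T₅) → 171+1428+3·19·17 = 2568; k=3: (T₁..T₃)·(T₄..T₅) → 198+459+3·3·17 = 810; k=4: (T₁..T₄)·(T₅..T₅) → 279+0+3·9·17 = 738.
Best split is after T₄, i.e. k = 4.

4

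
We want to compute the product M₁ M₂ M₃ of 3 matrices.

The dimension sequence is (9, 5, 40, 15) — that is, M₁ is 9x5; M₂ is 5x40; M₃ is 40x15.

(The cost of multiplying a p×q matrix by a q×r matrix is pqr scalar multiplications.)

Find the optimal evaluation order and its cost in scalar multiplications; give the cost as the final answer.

3675

(M₁ (M₂ M₃)): cost 3675.
((M₁ M₂) M₃): cost 7200.
Optimal: (M₁ (M₂ M₃)) with cost 3675.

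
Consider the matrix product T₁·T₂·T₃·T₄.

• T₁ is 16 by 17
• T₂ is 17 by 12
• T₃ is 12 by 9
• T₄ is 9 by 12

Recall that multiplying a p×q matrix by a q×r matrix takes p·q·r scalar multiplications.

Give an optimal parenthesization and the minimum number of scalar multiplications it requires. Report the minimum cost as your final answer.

6012

Adjacent pairs: T₁T₂ = 16·17·12 = 3264; T₂T₃ = 17·12·9 = 1836; T₃T₄ = 12·9·12 = 1296.
Length 3: T₁..T₃: k=1: 0+1836+16·17·9=4284; k=2: 3264+0+16·12·9=4992 → min 4284 | T₂..T₄: k=2: 0+1296+17·12·12=3744; k=3: 1836+0+17·9·12=3672 → min 3672.
Length 4: T₁..T₄: k=1: 0+3672+16·17·12=6936; k=2: 3264+1296+16·12·12=6864; k=3: 4284+0+16·9·12=6012 → min 6012.
Optimal parenthesization: ((T₁·(T₂·T₃))·T₄) with cost 6012.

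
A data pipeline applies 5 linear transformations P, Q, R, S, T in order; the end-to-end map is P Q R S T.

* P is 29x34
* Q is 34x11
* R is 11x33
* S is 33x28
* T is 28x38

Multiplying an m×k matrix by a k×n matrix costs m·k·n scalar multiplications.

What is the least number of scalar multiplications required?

44836

Adjacent pairs: PQ = 29·34·11 = 10846; QR = 34·11·33 = 12342; RS = 11·33·28 = 10164; ST = 33·28·38 = 35112.
Length 3: P..R: k=1: 0+12342+29·34·33=44880; k=2: 10846+0+29·11·33=21373 → min 21373 | Q..S: k=2: 0+10164+34·11·28=20636; k=3: 12342+0+34·33·28=43758 → min 20636 | R..T: k=3: 0+35112+11·33·38=48906; k=4: 10164+0+11·28·38=21868 → min 21868.
Length 4: P..S: k=1: 0+20636+29·34·28=48244; k=2: 10846+10164+29·11·28=29942; k=3: 21373+0+29·33·28=48169 → min 29942 | Q..T: k=2: 0+21868+34·11·38=36080; k=3: 12342+35112+34·33·38=90090; k=4: 20636+0+34·28·38=56812 → min 36080.
Length 5: P..T: k=1: 0+36080+29·34·38=73548; k=2: 10846+21868+29·11·38=44836; k=3: 21373+35112+29·33·38=92851; k=4: 29942+0+29·28·38=60798 → min 44836.
Optimal order: ((P Q) ((R S) T)) with cost 44836.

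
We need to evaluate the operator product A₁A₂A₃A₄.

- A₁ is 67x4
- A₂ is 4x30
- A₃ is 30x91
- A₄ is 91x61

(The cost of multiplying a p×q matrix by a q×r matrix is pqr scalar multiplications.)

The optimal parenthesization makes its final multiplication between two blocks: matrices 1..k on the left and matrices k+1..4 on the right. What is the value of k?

1

Adjacent pairs: A₁A₂ = 67·4·30 = 8040; A₂A₃ = 4·30·91 = 10920; A₃A₄ = 30·91·61 = 166530.
Length 3: A₁..A₃: k=1: 0+10920+67·4·91=35308; k=2: 8040+0+67·30·91=190950 → min 35308 | A₂..A₄: k=2: 0+166530+4·30·61=173850; k=3: 10920+0+4·91·61=33124 → min 33124.
Top-level splits: k=1: (A₁..A₁)·(A₂..A₄) → 0+33124+67·4·61 = 49472; k=2: (A₁..A₂)·(A₃..A₄) → 8040+166530+67·30·61 = 297180; k=3: (A₁..A₃)·(A₄..A₄) → 35308+0+67·91·61 = 407225.
Best split is after A₁, i.e. k = 1.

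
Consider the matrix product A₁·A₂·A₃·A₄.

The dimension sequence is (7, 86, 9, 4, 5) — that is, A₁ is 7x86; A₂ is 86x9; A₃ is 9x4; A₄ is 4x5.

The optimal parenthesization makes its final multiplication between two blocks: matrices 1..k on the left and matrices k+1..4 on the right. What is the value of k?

Adjacent pairs: A₁A₂ = 7·86·9 = 5418; A₂A₃ = 86·9·4 = 3096; A₃A₄ = 9·4·5 = 180.
Length 3: A₁..A₃: k=1: 0+3096+7·86·4=5504; k=2: 5418+0+7·9·4=5670 → min 5504 | A₂..A₄: k=2: 0+180+86·9·5=4050; k=3: 3096+0+86·4·5=4816 → min 4050.
Top-level splits: k=1: (A₁..A₁)·(A₂..A₄) → 0+4050+7·86·5 = 7060; k=2: (A₁..A₂)·(A₃..A₄) → 5418+180+7·9·5 = 5913; k=3: (A₁..A₃)·(A₄..A₄) → 5504+0+7·4·5 = 5644.
Best split is after A₃, i.e. k = 3.

3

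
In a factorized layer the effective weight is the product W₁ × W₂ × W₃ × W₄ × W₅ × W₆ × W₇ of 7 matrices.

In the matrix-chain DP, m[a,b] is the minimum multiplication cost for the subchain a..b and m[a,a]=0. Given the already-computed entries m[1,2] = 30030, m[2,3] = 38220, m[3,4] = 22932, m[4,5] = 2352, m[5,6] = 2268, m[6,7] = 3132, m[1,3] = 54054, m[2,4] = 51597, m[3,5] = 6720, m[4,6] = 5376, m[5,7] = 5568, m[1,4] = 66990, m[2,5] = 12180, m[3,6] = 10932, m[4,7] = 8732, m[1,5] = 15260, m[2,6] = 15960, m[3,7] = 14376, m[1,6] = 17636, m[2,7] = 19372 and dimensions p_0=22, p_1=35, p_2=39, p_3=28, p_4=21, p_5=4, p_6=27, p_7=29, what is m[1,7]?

20944

m[1,7] = min over k∈[1,6] of m[1,k]+m[k+1,7]+p_{0}·p_k·p_{7}.
k=1: 0 + 19372 + 22·35·29 = 41702; k=2: 30030 + 14376 + 22·39·29 = 69288; k=3: 54054 + 8732 + 22·28·29 = 80650; k=4: 66990 + 5568 + 22·21·29 = 85956; k=5: 15260 + 3132 + 22·4·29 = 20944; k=6: 17636 + 0 + 22·27·29 = 34862.
Minimum: 20944 at k=5.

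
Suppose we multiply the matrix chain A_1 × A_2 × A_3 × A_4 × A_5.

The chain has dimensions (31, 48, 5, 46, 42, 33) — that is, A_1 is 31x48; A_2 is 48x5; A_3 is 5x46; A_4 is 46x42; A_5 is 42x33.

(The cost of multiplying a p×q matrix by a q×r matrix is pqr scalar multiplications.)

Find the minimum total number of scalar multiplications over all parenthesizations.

Adjacent pairs: A_1A_2 = 31·48·5 = 7440; A_2A_3 = 48·5·46 = 11040; A_3A_4 = 5·46·42 = 9660; A_4A_5 = 46·42·33 = 63756.
Length 3: A_1..A_3: k=1: 0+11040+31·48·46=79488; k=2: 7440+0+31·5·46=14570 → min 14570 | A_2..A_4: k=2: 0+9660+48·5·42=19740; k=3: 11040+0+48·46·42=103776 → min 19740 | A_3..A_5: k=3: 0+63756+5·46·33=71346; k=4: 9660+0+5·42·33=16590 → min 16590.
Length 4: A_1..A_4: k=1: 0+19740+31·48·42=82236; k=2: 7440+9660+31·5·42=23610; k=3: 14570+0+31·46·42=74462 → min 23610 | A_2..A_5: k=2: 0+16590+48·5·33=24510; k=3: 11040+63756+48·46·33=147660; k=4: 19740+0+48·42·33=86268 → min 24510.
Length 5: A_1..A_5: k=1: 0+24510+31·48·33=73614; k=2: 7440+16590+31·5·33=29145; k=3: 14570+63756+31·46·33=125384; k=4: 23610+0+31·42·33=66576 → min 29145.
Optimal order: ((A_1 × A_2) × ((A_3 × A_4) × A_5)) with cost 29145.

29145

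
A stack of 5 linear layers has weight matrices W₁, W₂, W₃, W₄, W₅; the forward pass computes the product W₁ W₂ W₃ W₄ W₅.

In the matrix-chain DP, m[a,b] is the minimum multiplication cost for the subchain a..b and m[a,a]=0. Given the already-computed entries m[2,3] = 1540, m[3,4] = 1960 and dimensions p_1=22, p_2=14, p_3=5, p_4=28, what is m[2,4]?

m[2,4] = min over k∈[2,3] of m[2,k]+m[k+1,4]+p_{1}·p_k·p_{4}.
k=2: 0 + 1960 + 22·14·28 = 10584; k=3: 1540 + 0 + 22·5·28 = 4620.
Minimum: 4620 at k=3.

4620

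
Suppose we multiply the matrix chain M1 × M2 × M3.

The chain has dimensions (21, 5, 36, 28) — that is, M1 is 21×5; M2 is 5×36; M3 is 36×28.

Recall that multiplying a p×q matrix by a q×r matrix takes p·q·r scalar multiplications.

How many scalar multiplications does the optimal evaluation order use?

Order (M1 × (M2 × M3)): (M2 × M3): 5×36 by 36×28 → 5×28, cost 5·36·28 = 5040; (M1 × (M2 × M3)): 21×5 by 5×28 → 21×28, cost 21·5·28 = 2940; cumulative 7980. Total 7980.
Order ((M1 × M2) × M3): (M1 × M2): 21×5 by 5×36 → 21×36, cost 21·5·36 = 3780; ((M1 × M2) × M3): 21×36 by 36×28 → 21×28, cost 21·36·28 = 21168; cumulative 24948. Total 24948.
Minimum: 7980.

7980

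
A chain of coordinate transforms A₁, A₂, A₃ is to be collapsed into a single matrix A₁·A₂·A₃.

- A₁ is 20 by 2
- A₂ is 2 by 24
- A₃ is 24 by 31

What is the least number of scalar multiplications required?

2728

Order (A₁·(A₂·A₃)): (A₂·A₃): 2×24 by 24×31 → 2×31, cost 2·24·31 = 1488; (A₁·(A₂·A₃)): 20×2 by 2×31 → 20×31, cost 20·2·31 = 1240; cumulative 2728. Total 2728.
Order ((A₁·A₂)·A₃): (A₁·A₂): 20×2 by 2×24 → 20×24, cost 20·2·24 = 960; ((A₁·A₂)·A₃): 20×24 by 24×31 → 20×31, cost 20·24·31 = 14880; cumulative 15840. Total 15840.
Minimum: 2728.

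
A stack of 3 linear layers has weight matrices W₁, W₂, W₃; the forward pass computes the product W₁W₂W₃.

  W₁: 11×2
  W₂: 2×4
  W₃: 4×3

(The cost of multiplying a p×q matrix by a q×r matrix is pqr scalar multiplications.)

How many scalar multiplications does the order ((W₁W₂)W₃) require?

220

(W₁W₂): 11×2 by 2×4 → 11×4, cost 11·2·4 = 88
((W₁W₂)W₃): 11×4 by 4×3 → 11×3, cost 11·4·3 = 132; cumulative 220
Total: 220 scalar multiplications.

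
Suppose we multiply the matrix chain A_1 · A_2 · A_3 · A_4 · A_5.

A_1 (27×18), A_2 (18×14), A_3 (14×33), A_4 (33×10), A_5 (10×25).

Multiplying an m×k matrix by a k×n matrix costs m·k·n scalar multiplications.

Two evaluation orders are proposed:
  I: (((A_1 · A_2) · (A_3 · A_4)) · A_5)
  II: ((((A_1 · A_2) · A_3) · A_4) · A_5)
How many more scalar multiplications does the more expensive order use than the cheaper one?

Order I = (((A_1 · A_2) · (A_3 · A_4)) · A_5): (A_1 · A_2): 27×18 by 18×14 → 27×14, cost 27·18·14 = 6804; (A_3 · A_4): 14×33 by 33×10 → 14×10, cost 14·33·10 = 4620; ((A_1 · A_2) · (A_3 · A_4)): 27×14 by 14×10 → 27×10, cost 27·14·10 = 3780; cumulative 15204; (((A_1 · A_2) · (A_3 · A_4)) · A_5): 27×10 by 10×25 → 27×25, cost 27·10·25 = 6750; cumulative 21954. Total 21954.
Order II = ((((A_1 · A_2) · A_3) · A_4) · A_5): (A_1 · A_2): 27×18 by 18×14 → 27×14, cost 27·18·14 = 6804; ((A_1 · A_2) · A_3): 27×14 by 14×33 → 27×33, cost 27·14·33 = 12474; cumulative 19278; (((A_1 · A_2) · A_3) · A_4): 27×33 by 33×10 → 27×10, cost 27·33·10 = 8910; cumulative 28188; ((((A_1 · A_2) · A_3) · A_4) · A_5): 27×10 by 10×25 → 27×25, cost 27·10·25 = 6750; cumulative 34938. Total 34938.
Difference: |21954 − 34938| = 12984.

12984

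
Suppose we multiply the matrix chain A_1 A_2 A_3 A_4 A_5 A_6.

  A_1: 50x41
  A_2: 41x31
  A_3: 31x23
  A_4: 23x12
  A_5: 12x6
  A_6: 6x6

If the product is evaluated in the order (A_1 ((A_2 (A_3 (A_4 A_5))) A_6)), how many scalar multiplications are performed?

27336

(A_4 A_5): 23×12 by 12×6 → 23×6, cost 23·12·6 = 1656
(A_3 (A_4 A_5)): 31×23 by 23×6 → 31×6, cost 31·23·6 = 4278; cumulative 5934
(A_2 (A_3 (A_4 A_5))): 41×31 by 31×6 → 41×6, cost 41·31·6 = 7626; cumulative 13560
((A_2 (A_3 (A_4 A_5))) A_6): 41×6 by 6×6 → 41×6, cost 41·6·6 = 1476; cumulative 15036
(A_1 ((A_2 (A_3 (A_4 A_5))) A_6)): 50×41 by 41×6 → 50×6, cost 50·41·6 = 12300; cumulative 27336
Total: 27336 scalar multiplications.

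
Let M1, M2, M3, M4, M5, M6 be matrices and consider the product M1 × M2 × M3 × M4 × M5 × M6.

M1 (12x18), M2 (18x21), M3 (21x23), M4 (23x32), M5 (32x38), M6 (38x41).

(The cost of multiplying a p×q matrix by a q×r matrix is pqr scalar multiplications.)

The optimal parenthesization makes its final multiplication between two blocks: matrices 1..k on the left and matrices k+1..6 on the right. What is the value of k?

Adjacent pairs: M1M2 = 12·18·21 = 4536; M2M3 = 18·21·23 = 8694; M3M4 = 21·23·32 = 15456; M4M5 = 23·32·38 = 27968; M5M6 = 32·38·41 = 49856.
Length 3: M1..M3: k=1: 0+8694+12·18·23=13662; k=2: 4536+0+12·21·23=10332 → min 10332 | M2..M4: k=2: 0+15456+18·21·32=27552; k=3: 8694+0+18·23·32=21942 → min 21942 | M3..M5: k=3: 0+27968+21·23·38=46322; k=4: 15456+0+21·32·38=40992 → min 40992 | M4..M6: k=4: 0+49856+23·32·41=80032; k=5: 27968+0+23·38·41=63802 → min 63802.
Length 4: M1..M4: k=1: 0+21942+12·18·32=28854; k=2: 4536+15456+12·21·32=28056; k=3: 10332+0+12·23·32=19164 → min 19164 | M2..M5: k=2: 0+40992+18·21·38=55356; k=3: 8694+27968+18·23·38=52394; k=4: 21942+0+18·32·38=43830 → min 43830 | M3..M6: k=3: 0+63802+21·23·41=83605; k=4: 15456+49856+21·32·41=92864; k=5: 40992+0+21·38·41=73710 → min 73710.
Length 5: M1..M5: k=1: 0+43830+12·18·38=52038; k=2: 4536+40992+12·21·38=55104; k=3: 10332+27968+12·23·38=48788; k=4: 19164+0+12·32·38=33756 → min 33756 | M2..M6: k=2: 0+73710+18·21·41=89208; k=3: 8694+63802+18·23·41=89470; k=4: 21942+49856+18·32·41=95414; k=5: 43830+0+18·38·41=71874 → min 71874.
Top-level splits: k=1: (M1..M1)·(M2..M6) → 0+71874+12·18·41 = 80730; k=2: (M1..M2)·(M3..M6) → 4536+73710+12·21·41 = 88578; k=3: (M1..M3)·(M4..M6) → 10332+63802+12·23·41 = 85450; k=4: (M1..M4)·(M5..M6) → 19164+49856+12·32·41 = 84764; k=5: (M1..M5)·(M6..M6) → 33756+0+12·38·41 = 52452.
Best split is after M5, i.e. k = 5.

5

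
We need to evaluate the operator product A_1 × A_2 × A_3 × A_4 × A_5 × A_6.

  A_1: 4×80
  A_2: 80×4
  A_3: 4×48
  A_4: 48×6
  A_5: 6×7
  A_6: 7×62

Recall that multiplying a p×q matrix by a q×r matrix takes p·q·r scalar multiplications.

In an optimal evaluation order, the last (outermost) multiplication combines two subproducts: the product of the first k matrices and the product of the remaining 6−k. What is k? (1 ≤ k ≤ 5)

Adjacent pairs: A_1A_2 = 4·80·4 = 1280; A_2A_3 = 80·4·48 = 15360; A_3A_4 = 4·48·6 = 1152; A_4A_5 = 48·6·7 = 2016; A_5A_6 = 6·7·62 = 2604.
Length 3: A_1..A_3: k=1: 0+15360+4·80·48=30720; k=2: 1280+0+4·4·48=2048 → min 2048 | A_2..A_4: k=2: 0+1152+80·4·6=3072; k=3: 15360+0+80·48·6=38400 → min 3072 | A_3..A_5: k=3: 0+2016+4·48·7=3360; k=4: 1152+0+4·6·7=1320 → min 1320 | A_4..A_6: k=4: 0+2604+48·6·62=20460; k=5: 2016+0+48·7·62=22848 → min 20460.
Length 4: A_1..A_4: k=1: 0+3072+4·80·6=4992; k=2: 1280+1152+4·4·6=2528; k=3: 2048+0+4·48·6=3200 → min 2528 | A_2..A_5: k=2: 0+1320+80·4·7=3560; k=3: 15360+2016+80·48·7=44256; k=4: 3072+0+80·6·7=6432 → min 3560 | A_3..A_6: k=3: 0+20460+4·48·62=32364; k=4: 1152+2604+4·6·62=5244; k=5: 1320+0+4·7·62=3056 → min 3056.
Length 5: A_1..A_5: k=1: 0+3560+4·80·7=5800; k=2: 1280+1320+4·4·7=2712; k=3: 2048+2016+4·48·7=5408; k=4: 2528+0+4·6·7=2696 → min 2696 | A_2..A_6: k=2: 0+3056+80·4·62=22896; k=3: 15360+20460+80·48·62=273900; k=4: 3072+2604+80·6·62=35436; k=5: 3560+0+80·7·62=38280 → min 22896.
Top-level splits: k=1: (A_1..A_1)·(A_2..A_6) → 0+22896+4·80·62 = 42736; k=2: (A_1..A_2)·(A_3..A_6) → 1280+3056+4·4·62 = 5328; k=3: (A_1..A_3)·(A_4..A_6) → 2048+20460+4·48·62 = 34412; k=4: (A_1..A_4)·(A_5..A_6) → 2528+2604+4·6·62 = 6620; k=5: (A_1..A_5)·(A_6..A_6) → 2696+0+4·7·62 = 4432.
Best split is after A_5, i.e. k = 5.

5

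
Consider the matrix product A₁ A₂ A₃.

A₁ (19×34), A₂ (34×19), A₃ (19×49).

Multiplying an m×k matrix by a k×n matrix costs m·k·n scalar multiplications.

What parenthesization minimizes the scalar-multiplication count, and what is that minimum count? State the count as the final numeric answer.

(A₁ (A₂ A₃)): cost 63308.
((A₁ A₂) A₃): cost 29963.
Optimal: ((A₁ A₂) A₃) with cost 29963.

29963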